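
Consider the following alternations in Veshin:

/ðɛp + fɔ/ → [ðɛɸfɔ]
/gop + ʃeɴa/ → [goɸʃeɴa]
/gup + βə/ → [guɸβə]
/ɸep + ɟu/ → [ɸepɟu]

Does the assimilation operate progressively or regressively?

regressive

The segment that alternates is /p/, which surfaces as [ɸ] when adjacent to /f/.
/p/ is a stop while /f/ is a fricative; the output [ɸ] is a fricative, matching the trigger — so the feature that spreads is manner.
Checking the remaining alternations: /p/ → [ɸ] before /ʃ/ (stop → fricative, matching a fricative); /p/ → [ɸ] before /β/ (stop → fricative, matching a fricative) — only manner changes, and always toward the following segment.
No alternation appears in [ɸepɟu]: there the adjacent consonants already agree in manner (/p/ and /ɟ/ are both stops), so this form is consistent with the same rule.
Since the segment that changes precedes the conditioning segment, the assimilation is regressive.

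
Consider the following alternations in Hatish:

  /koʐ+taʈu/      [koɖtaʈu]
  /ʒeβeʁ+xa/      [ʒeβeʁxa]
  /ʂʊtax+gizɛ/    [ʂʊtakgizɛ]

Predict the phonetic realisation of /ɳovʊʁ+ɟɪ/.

The data show regressive manner assimilation: /ʐ/ → [ɖ] before /t/; /x/ → [k] before /g/. In each pair only manner changes, matching the following consonant, while place and voice stay constant.
No alternation appears in [ʒeβeʁxa]: there the adjacent consonants already agree in manner (/ʁ/ and /x/ are both fricatives), so this form is consistent with the same rule.
/ʁ/ is a voiced uvular fricative. The following trigger /ɟ/ is a stop, so /ʁ/ must become a stop as well.
A voiced uvular stop is [ɢ], so the surface segment is [ɢ].

[ɳovʊɢɟɪ]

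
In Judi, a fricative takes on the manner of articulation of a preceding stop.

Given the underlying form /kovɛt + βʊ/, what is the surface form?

/β/ is a voiced bilabial fricative. The preceding trigger /t/ is a stop, so /β/ must become a stop as well.
Changing only its manner to stop gives [b] — the voiced bilabial stop.

[kovɛtbʊ]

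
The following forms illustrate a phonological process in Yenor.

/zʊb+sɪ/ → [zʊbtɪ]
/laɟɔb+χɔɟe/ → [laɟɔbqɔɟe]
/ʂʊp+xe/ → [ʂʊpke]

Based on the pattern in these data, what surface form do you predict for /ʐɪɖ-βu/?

The data show progressive manner assimilation: /s/ → [t] after /b/; /χ/ → [q] after /b/; /x/ → [k] after /p/. In each pair only manner changes, matching the preceding consonant, while place and voice stay constant.
The rule targets /β/ (voiced bilabial fricative), which sits after the trigger /ɖ/ (stop).
A voiced bilabial stop is [b], so the surface segment is [b].

[ʐɪɖbu]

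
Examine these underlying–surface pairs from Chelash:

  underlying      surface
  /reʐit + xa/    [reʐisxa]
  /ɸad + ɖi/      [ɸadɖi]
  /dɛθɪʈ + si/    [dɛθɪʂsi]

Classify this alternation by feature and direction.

regressive manner assimilation

Underlying /t/ is realised as [s] next to /x/; /x/ itself does not change.
The change stop → fricative matches the manner of the following /x/, identifying this as manner assimilation.
Place and voice are unchanged, so the assimilation is partial, not total.
Checking the remaining alternation: /ʈ/ → [ʂ] before /s/ (stop → fricative, matching a fricative) — only manner changes, and always toward the following segment.
No alternation appears in [ɸadɖi]: there the adjacent consonants already agree in manner (/d/ and /ɖ/ are both stops), so this form is consistent with the same rule.
Since the segment that changes precedes the conditioning segment, the assimilation is regressive.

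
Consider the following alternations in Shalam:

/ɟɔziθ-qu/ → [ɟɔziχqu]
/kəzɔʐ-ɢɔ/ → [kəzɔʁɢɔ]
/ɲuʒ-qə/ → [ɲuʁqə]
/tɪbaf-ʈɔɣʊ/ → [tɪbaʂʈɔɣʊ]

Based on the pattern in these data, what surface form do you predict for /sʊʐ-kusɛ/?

The data show regressive place assimilation: /θ/ → [χ] before /q/; /ʐ/ → [ʁ] before /ɢ/; /ʒ/ → [ʁ] before /q/; /f/ → [ʂ] before /ʈ/. In each pair only place changes, matching the following consonant, while manner and voice stay constant.
/ʐ/ is a voiced retroflex fricative. The following trigger /k/ is velar, so /ʐ/ must become velar as well.
Changing only its place to velar gives [ɣ] — the voiced velar fricative.

[sʊɣkusɛ]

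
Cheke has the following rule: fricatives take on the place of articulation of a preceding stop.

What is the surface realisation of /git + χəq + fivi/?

/χ/ is a voiceless uvular fricative. The preceding trigger /t/ is alveolar, so /χ/ must become alveolar as well.
The voiceless alveolar fricative is [s], so /χ/ → [s].
The same rule applies at the second boundary: /f/ → [χ] next to /q/.

[gitsəqχivi]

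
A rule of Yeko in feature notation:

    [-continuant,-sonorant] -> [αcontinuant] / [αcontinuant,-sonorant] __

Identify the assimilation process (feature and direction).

progressive manner assimilation

The shared variable α links the value of [continuant] on the target to that of the neighbouring obstruent. [continuant] distinguishes stops from fricatives — a manner-of-articulation feature — so this is manner assimilation.
Since the environment is written before the underscore, the trigger precedes the target; the direction is progressive.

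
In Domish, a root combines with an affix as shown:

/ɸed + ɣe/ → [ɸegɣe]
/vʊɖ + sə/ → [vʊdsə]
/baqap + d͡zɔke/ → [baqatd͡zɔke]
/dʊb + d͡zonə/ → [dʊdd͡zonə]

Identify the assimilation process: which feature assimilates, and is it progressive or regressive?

regressive place assimilation

The segment that alternates is /d/, which surfaces as [g] when adjacent to /ɣ/.
/d/ is alveolar while /ɣ/ is velar; the output [g] is velar, matching the trigger — so the feature that spreads is place.
Manner and voice are unchanged, so the assimilation is partial, not total.
Checking the remaining alternations: /ɖ/ → [d] before /s/ (retroflex → alveolar, matching alveolar); /p/ → [t] before /d͡z/ (bilabial → alveolar, matching alveolar); /b/ → [d] before /d͡z/ (bilabial → alveolar, matching alveolar) — only place changes, and always toward the following segment.
The trigger is the following segment, so the direction is regressive (anticipatory).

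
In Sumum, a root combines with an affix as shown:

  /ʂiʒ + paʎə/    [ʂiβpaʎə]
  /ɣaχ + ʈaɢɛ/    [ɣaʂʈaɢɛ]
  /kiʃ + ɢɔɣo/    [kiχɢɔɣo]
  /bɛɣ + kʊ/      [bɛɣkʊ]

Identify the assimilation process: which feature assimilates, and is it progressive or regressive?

regressive place assimilation

The segment that alternates is /ʒ/, which surfaces as [β] when adjacent to /p/.
/ʒ/ is postalveolar while /p/ is bilabial; the output [β] is bilabial, matching the trigger — so the feature that spreads is place.
Manner and voice are unchanged, so the assimilation is partial, not total.
Checking the remaining alternations: /χ/ → [ʂ] before /ʈ/ (uvular → retroflex, matching retroflex); /ʃ/ → [χ] before /ɢ/ (postalveolar → uvular, matching uvular) — only place changes, and always toward the following segment.
No alternation appears in [bɛɣkʊ]: there the adjacent consonants already agree in place (/ɣ/ and /k/ are both velar), so this form is consistent with the same rule.
The trigger is the following segment, so the direction is regressive (anticipatory).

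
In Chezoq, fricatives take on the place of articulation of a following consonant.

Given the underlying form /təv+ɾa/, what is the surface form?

[təzɾa]

The rule targets /v/ (voiced labiodental fricative), which sits before the trigger /ɾ/ (alveolar).
A voiced alveolar fricative is [z], so the surface segment is [z].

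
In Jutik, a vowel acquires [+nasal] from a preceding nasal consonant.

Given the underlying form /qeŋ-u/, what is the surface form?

/u/ sits next to the nasal /ŋ/ and is therefore nasalised to [ũ].

[qeŋũ]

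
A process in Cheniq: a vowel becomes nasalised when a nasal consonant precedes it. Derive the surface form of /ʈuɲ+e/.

[ʈuɲẽ]

The vowel /e/ is adjacent to the preceding nasal /ɲ/, so it acquires [+nasal] and surfaces as [ẽ].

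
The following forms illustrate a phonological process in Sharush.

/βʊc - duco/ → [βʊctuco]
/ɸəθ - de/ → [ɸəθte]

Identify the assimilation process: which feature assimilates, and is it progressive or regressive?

Underlying /d/ is realised as [t] next to /c/; /c/ itself does not change.
/d/ is voiced while /c/ is voiceless; the output [t] is voiceless, matching the trigger — so the feature that spreads is voicing.
Place and manner are unchanged, so the assimilation is partial, not total.
The same holds elsewhere in the data: /d/ → [t] after /θ/ (voiced → voiceless, matching voiceless) — only voicing changes, and always toward the preceding segment.
The trigger is the preceding segment, so the direction is progressive (perseverative).

progressive voicing assimilation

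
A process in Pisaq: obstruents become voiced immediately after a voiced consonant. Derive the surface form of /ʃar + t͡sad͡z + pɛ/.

The rule targets /t͡s/ (voiceless alveolar affricate), which sits after the trigger /r/ (voiced).
Changing only its voicing to voiced gives [d͡z] — the voiced alveolar affricate.
At the second juncture, /p/ likewise becomes [b] adjacent to /d͡z/.

[ʃard͡zad͡zbɛ]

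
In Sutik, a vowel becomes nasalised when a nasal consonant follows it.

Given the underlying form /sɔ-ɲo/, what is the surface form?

/ɔ/ sits next to the nasal /ɲ/ and is therefore nasalised to [ɔ̃].

[sɔ̃ɲo]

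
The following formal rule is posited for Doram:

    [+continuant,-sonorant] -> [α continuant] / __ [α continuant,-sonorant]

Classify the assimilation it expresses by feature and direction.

The shared variable α links the value of [continuant] on the target to that of the neighbouring obstruent. [continuant] distinguishes stops from fricatives — a manner-of-articulation feature — so this is manner assimilation.
The conditioning segment sits to the right of the focus bar, meaning the trigger follows the segment that changes — regressive assimilation.

regressive manner assimilation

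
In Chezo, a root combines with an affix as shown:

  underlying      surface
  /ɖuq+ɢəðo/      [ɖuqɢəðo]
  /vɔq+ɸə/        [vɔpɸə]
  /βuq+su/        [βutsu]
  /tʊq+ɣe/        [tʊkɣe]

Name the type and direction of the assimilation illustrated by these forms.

regressive place assimilation

Comparing underlying and surface forms, /q/ → [p] is the alternation; the neighbouring /ɸ/ is constant.
/q/ is uvular while /ɸ/ is bilabial; the output [p] is bilabial, matching the trigger — so the feature that spreads is place.
Manner and voice are unchanged, so the assimilation is partial, not total.
The same holds elsewhere in the data: /q/ → [t] before /s/ (uvular → alveolar, matching alveolar); /q/ → [k] before /ɣ/ (uvular → velar, matching velar) — only place changes, and always toward the following segment.
No alternation appears in [ɖuqɢəðo]: there the adjacent consonants already agree in place (/q/ and /ɢ/ are both uvular), so this form is consistent with the same rule.
The trigger is the following segment, so the direction is regressive (anticipatory).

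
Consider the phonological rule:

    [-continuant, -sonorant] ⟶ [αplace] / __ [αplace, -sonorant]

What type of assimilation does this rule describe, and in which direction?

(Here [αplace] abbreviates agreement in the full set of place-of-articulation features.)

The shared variable α links the value of the place features (abbreviated [place]) on the target to the same value on the neighbouring segment, so place is the feature that assimilates.
The conditioning segment sits to the right of the focus bar, meaning the trigger follows the segment that changes — regressive assimilation.

regressive place assimilation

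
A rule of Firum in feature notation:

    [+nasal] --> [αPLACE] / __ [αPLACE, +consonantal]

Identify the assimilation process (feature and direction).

The rule copies the place features (abbreviated [PLACE]) from the environment onto the target, so the assimilating feature is place.
The conditioning segment sits to the right of the focus bar, meaning the trigger follows the segment that changes — regressive assimilation.

regressive place assimilation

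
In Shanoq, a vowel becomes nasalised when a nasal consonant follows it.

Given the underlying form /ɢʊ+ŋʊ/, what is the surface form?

/ʊ/ sits next to the nasal /ŋ/ and is therefore nasalised to [ʊ̃].

[ɢʊ̃ŋʊ]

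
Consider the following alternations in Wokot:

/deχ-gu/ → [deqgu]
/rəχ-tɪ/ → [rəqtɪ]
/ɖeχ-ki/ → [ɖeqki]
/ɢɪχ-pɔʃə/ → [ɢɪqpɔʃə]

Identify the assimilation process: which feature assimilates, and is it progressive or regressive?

Underlying /χ/ is realised as [q] next to /g/; /g/ itself does not change.
The change fricative → stop matches the manner of the following /g/, identifying this as manner assimilation.
Place and voice are unchanged, so the assimilation is partial, not total.
Checking the remaining alternations: /χ/ → [q] before /t/ (fricative → stop, matching a stop); /χ/ → [q] before /k/ (fricative → stop, matching a stop); /χ/ → [q] before /p/ (fricative → stop, matching a stop) — only manner changes, and always toward the following segment.
Since the segment that changes precedes the conditioning segment, the assimilation is regressive.

regressive manner assimilation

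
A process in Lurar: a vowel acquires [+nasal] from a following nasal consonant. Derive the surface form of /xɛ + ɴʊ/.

The vowel /ɛ/ is adjacent to the following nasal /ɴ/, so it acquires [+nasal] and surfaces as [ɛ̃].

[xɛ̃ɴʊ]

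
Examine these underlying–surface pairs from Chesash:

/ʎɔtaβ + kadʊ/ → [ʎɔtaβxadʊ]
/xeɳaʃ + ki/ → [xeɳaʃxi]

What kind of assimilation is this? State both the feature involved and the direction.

Underlying /k/ is realised as [x] next to /β/; /β/ itself does not change.
/k/ is a stop while /β/ is a fricative; the output [x] is a fricative, matching the trigger — so the feature that spreads is manner.
Place and voice are unchanged, so the assimilation is partial, not total.
The other alternating form patterns the same way: /k/ → [x] after /ʃ/ (stop → fricative, matching a fricative) — only manner changes, and always toward the preceding segment.
Since the segment that changes follows the conditioning segment, the assimilation is progressive.

progressive manner assimilation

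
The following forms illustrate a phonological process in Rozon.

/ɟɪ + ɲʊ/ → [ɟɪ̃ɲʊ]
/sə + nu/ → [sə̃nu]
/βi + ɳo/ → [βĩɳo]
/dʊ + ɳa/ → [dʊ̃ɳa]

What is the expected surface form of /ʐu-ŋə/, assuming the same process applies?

[ʐũŋə]

The data show regressive nasality assimilation (vowel nasalisation): /ɪ/ → [ɪ̃] before /ɲ/; /ə/ → [ə̃] before /n/; /i/ → [ĩ] before /ɳ/; /ʊ/ → [ʊ̃] before /ɳ/ — a vowel is nasalised by an immediately following nasal consonant.
/u/ sits next to the nasal /ŋ/ and is therefore nasalised to [ũ].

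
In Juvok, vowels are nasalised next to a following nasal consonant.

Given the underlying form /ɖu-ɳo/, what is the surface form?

/u/ sits next to the nasal /ɳ/ and is therefore nasalised to [ũ].

[ɖũɳo]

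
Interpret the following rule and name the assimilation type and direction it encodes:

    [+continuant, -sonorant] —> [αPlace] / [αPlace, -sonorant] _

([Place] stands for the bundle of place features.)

The rule copies the place features (abbreviated [Place]) from the environment onto the target, so the assimilating feature is place.
The conditioning segment sits to the left of the focus bar, meaning the trigger precedes the segment that changes — progressive assimilation.

progressive place assimilation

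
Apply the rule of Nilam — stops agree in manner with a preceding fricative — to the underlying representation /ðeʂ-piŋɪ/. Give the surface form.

[ðeʂɸiŋɪ]

/p/ is a voiceless bilabial stop. The preceding trigger /ʂ/ is a fricative, so /p/ must become a fricative as well.
The voiceless bilabial fricative is [ɸ], so /p/ → [ɸ].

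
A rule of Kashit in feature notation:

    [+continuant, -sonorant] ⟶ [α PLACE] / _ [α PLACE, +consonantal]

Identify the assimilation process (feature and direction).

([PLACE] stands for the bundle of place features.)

The shared variable α links the value of the place features (abbreviated [PLACE]) on the target to the same value on the neighbouring segment, so place is the feature that assimilates.
Since the environment is written after the underscore, the trigger follows the target; the direction is regressive.

regressive place assimilation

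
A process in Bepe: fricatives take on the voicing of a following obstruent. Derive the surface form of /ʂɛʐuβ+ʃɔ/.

/β/ is a voiced bilabial fricative. The following trigger /ʃ/ is voiceless, so /β/ must become voiceless as well.
A voiceless bilabial fricative is [ɸ], so the surface segment is [ɸ].

[ʂɛʐuɸʃɔ]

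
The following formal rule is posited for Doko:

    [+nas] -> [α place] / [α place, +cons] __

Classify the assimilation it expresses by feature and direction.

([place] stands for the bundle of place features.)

The shared variable α links the value of the place features (abbreviated [place]) on the target to the same value on the neighbouring segment, so place is the feature that assimilates.
The conditioning segment sits to the left of the focus bar, meaning the trigger precedes the segment that changes — progressive assimilation.

progressive place assimilation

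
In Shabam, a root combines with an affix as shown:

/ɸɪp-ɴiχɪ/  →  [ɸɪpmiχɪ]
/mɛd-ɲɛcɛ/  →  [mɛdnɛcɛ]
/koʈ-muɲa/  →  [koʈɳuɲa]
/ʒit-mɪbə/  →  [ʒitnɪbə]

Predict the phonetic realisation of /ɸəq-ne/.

[ɸəqɴe]

The data show progressive place assimilation: /ɴ/ → [m] after /p/; /ɲ/ → [n] after /d/; /m/ → [ɳ] after /ʈ/; /m/ → [n] after /t/. In each pair only place changes, matching the preceding consonant, while manner and voice stay constant.
/n/ is a voiced alveolar nasal. The preceding trigger /q/ is uvular, so /n/ must become uvular as well.
Changing only its place to uvular gives [ɴ] — the voiced uvular nasal.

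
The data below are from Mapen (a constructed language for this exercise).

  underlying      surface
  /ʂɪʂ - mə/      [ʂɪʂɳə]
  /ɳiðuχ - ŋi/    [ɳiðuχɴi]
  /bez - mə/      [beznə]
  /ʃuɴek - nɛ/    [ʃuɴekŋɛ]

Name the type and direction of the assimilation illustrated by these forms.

Underlying /m/ is realised as [ɳ] next to /ʂ/; /ʂ/ itself does not change.
The change bilabial → retroflex matches the place of the preceding /ʂ/, identifying this as place assimilation.
Manner and voice are unchanged, so the assimilation is partial, not total.
The other alternating forms pattern the same way: /ŋ/ → [ɴ] after /χ/ (velar → uvular, matching uvular); /m/ → [n] after /z/ (bilabial → alveolar, matching alveolar); /n/ → [ŋ] after /k/ (alveolar → velar, matching velar) — only place changes, and always toward the preceding segment.
The trigger is the preceding segment, so the direction is progressive (perseverative).

progressive place assimilation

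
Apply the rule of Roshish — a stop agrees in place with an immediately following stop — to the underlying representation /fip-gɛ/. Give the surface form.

[fikgɛ]

/p/ is a voiceless bilabial stop. The following trigger /g/ is velar, so /p/ must become velar as well.
Changing only its place to velar gives [k] — the voiceless velar stop.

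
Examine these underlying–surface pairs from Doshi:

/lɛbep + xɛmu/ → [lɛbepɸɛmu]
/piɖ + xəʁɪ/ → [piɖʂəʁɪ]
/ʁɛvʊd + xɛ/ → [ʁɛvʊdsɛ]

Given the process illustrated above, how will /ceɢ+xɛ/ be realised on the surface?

The data show progressive place assimilation: /x/ → [ɸ] after /p/; /x/ → [ʂ] after /ɖ/; /x/ → [s] after /d/. In each pair only place changes, matching the preceding consonant, while manner and voice stay constant.
/x/ is a voiceless velar fricative. The preceding trigger /ɢ/ is uvular, so /x/ must become uvular as well.
The voiceless uvular fricative is [χ], so /x/ → [χ].

[ceɢχɛ]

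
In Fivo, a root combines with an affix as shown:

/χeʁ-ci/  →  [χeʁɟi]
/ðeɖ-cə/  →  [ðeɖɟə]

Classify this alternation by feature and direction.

Underlying /c/ is realised as [ɟ] next to /ʁ/; /ʁ/ itself does not change.
The change voiceless → voiced matches the voicing of the preceding /ʁ/, identifying this as voicing assimilation.
Place and manner are unchanged, so the assimilation is partial, not total.
The same holds elsewhere in the data: /c/ → [ɟ] after /ɖ/ (voiceless → voiced, matching voiced) — only voicing changes, and always toward the preceding segment.
Since the segment that changes follows the conditioning segment, the assimilation is progressive.

progressive voicing assimilation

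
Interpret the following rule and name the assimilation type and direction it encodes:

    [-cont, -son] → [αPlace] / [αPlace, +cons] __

The shared variable α links the value of the place features (abbreviated [Place]) on the target to the same value on the neighbouring segment, so place is the feature that assimilates.
Since the environment is written before the underscore, the trigger precedes the target; the direction is progressive.

progressive place assimilation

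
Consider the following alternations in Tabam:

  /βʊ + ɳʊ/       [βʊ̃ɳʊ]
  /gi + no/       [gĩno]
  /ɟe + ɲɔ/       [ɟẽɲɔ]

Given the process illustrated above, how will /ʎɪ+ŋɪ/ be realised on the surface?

The data show regressive nasality assimilation (vowel nasalisation): /ʊ/ → [ʊ̃] before /ɳ/; /i/ → [ĩ] before /n/; /e/ → [ẽ] before /ɲ/ — a vowel is nasalised by an immediately following nasal consonant.
/ɪ/ sits next to the nasal /ŋ/ and is therefore nasalised to [ɪ̃].

[ʎɪ̃ŋɪ]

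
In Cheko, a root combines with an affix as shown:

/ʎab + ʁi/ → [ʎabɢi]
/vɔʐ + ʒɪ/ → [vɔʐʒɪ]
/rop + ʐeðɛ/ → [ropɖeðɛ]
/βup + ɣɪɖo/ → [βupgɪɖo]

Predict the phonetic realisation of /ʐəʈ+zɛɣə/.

The data show progressive manner assimilation: /ʁ/ → [ɢ] after /b/; /ʐ/ → [ɖ] after /p/; /ɣ/ → [g] after /p/. In each pair only manner changes, matching the preceding consonant, while place and voice stay constant.
No alternation appears in [vɔʐʒɪ]: there the adjacent consonants already agree in manner (/ʒ/ and /ʐ/ are both fricatives), so this form is consistent with the same rule.
The rule targets /z/ (voiced alveolar fricative), which sits after the trigger /ʈ/ (stop).
A voiced alveolar stop is [d], so the surface segment is [d].

[ʐəʈdɛɣə]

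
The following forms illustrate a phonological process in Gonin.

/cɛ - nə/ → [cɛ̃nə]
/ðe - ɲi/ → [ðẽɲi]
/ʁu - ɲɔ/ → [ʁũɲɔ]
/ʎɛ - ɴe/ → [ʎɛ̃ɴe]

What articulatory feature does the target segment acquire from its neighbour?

The vowel /ɛ/ surfaces as nasalised [ɛ̃] next to the following nasal /n/ — it has acquired the [+nasal] feature of its neighbour.
The other forms show the same pattern: /e/ → [ẽ] before /ɲ/; /u/ → [ũ] before /ɲ/; /ɛ/ → [ɛ̃] before /ɴ/ — each time a vowel is nasalised next to a following nasal.

nasality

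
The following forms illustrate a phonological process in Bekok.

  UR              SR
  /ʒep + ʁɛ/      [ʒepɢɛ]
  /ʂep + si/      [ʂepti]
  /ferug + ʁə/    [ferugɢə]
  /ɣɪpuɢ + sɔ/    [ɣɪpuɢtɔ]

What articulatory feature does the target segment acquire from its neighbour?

manner

Underlying /ʁ/ is realised as [ɢ] next to /p/; /p/ itself does not change.
The change fricative → stop matches the manner of the preceding /p/, identifying this as manner assimilation.
The same holds elsewhere in the data: /s/ → [t] after /p/ (fricative → stop, matching a stop); /ʁ/ → [ɢ] after /g/ (fricative → stop, matching a stop); /s/ → [t] after /ɢ/ (fricative → stop, matching a stop) — only manner changes, and always toward the preceding segment.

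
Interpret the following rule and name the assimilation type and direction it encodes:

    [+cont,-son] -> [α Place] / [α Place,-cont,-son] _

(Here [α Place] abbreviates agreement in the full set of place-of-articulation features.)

The shared variable α links the value of the place features (abbreviated [Place]) on the target to the same value on the neighbouring segment, so place is the feature that assimilates.
The conditioning segment sits to the left of the focus bar, meaning the trigger precedes the segment that changes — progressive assimilation.

progressive place assimilation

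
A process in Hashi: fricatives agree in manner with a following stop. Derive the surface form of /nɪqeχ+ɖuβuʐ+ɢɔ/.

[nɪqeqɖuβuɖɢɔ]

The rule targets /χ/ (voiceless uvular fricative), which sits before the trigger /ɖ/ (stop).
The voiceless uvular stop is [q], so /χ/ → [q].
At the second juncture, /ʐ/ likewise becomes [ɖ] adjacent to /ɢ/.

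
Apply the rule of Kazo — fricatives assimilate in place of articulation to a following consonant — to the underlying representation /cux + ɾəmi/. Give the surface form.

/x/ is a voiceless velar fricative. The following trigger /ɾ/ is alveolar, so /x/ must become alveolar as well.
Changing only its place to alveolar gives [s] — the voiceless alveolar fricative.

[cusɾəmi]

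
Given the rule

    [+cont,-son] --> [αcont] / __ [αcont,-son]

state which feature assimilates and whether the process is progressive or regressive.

The shared variable α links the value of [cont] on the target to that of the neighbouring obstruent. [cont] distinguishes stops from fricatives — a manner-of-articulation feature — so this is manner assimilation.
The conditioning segment sits to the right of the focus bar, meaning the trigger follows the segment that changes — regressive assimilation.

regressive manner assimilation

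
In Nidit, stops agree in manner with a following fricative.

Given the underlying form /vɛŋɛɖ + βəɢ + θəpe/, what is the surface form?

[vɛŋɛʐβəʁθəpe]

The rule targets /ɖ/ (voiced retroflex stop), which sits before the trigger /β/ (fricative).
A voiced retroflex fricative is [ʐ], so the surface segment is [ʐ].
The same rule applies at the second boundary: /ɢ/ → [ʁ] next to /θ/.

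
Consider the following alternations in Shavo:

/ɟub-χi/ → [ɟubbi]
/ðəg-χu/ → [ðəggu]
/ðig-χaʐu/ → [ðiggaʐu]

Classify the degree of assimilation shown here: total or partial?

The segment that alternates is /χ/, which surfaces as [b] when adjacent to /b/.
The output [b] is identical to the trigger /b/ — every feature (place, manner, voicing) has been copied — so this is total assimilation.
The other form behaves the same way: /χ/ → [g] after /g/ — in each case the output is a copy of the preceding consonant.

total assimilation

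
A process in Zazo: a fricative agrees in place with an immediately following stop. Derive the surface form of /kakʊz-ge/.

[kakʊɣge]

/z/ is a voiced alveolar fricative. The following trigger /g/ is velar, so /z/ must become velar as well.
A voiced velar fricative is [ɣ], so the surface segment is [ɣ].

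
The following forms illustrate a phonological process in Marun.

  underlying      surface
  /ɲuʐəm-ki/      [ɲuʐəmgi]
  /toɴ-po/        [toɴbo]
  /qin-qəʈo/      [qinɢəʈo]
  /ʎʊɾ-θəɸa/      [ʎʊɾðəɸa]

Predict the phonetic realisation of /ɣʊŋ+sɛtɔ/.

The data show progressive voicing assimilation: /k/ → [g] after /m/; /p/ → [b] after /ɴ/; /q/ → [ɢ] after /n/; /θ/ → [ð] after /ɾ/. In each pair only voicing changes, matching the preceding consonant, while place and manner stay constant.
/s/ is a voiceless alveolar fricative. The preceding trigger /ŋ/ is voiced, so /s/ must become voiced as well.
A voiced alveolar fricative is [z], so the surface segment is [z].

[ɣʊŋzɛtɔ]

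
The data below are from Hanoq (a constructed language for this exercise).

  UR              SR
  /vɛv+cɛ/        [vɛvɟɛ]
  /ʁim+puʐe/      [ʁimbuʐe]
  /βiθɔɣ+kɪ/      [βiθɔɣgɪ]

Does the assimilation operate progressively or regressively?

The segment that alternates is /c/, which surfaces as [ɟ] when adjacent to /v/.
The change voiceless → voiced matches the voicing of the preceding /v/, identifying this as voicing assimilation.
The other alternating forms pattern the same way: /p/ → [b] after /m/ (voiceless → voiced, matching voiced); /k/ → [g] after /ɣ/ (voiceless → voiced, matching voiced) — only voicing changes, and always toward the preceding segment.
Since the segment that changes follows the conditioning segment, the assimilation is progressive.

progressive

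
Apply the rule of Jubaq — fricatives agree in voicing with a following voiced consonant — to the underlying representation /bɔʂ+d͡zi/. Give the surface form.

The rule targets /ʂ/ (voiceless retroflex fricative), which sits before the trigger /d͡z/ (voiced).
Changing only its voicing to voiced gives [ʐ] — the voiced retroflex fricative.

[bɔʐd͡zi]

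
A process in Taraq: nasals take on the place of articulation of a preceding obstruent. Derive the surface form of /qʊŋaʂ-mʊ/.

/m/ is a voiced bilabial nasal. The preceding trigger /ʂ/ is retroflex, so /m/ must become retroflex as well.
Changing only its place to retroflex gives [ɳ] — the voiced retroflex nasal.

[qʊŋaʂɳʊ]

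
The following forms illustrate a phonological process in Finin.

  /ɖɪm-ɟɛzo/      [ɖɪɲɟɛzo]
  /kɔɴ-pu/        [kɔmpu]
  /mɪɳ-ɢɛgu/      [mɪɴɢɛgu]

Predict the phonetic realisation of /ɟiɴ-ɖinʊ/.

The data show regressive place assimilation: /m/ → [ɲ] before /ɟ/; /ɴ/ → [m] before /p/; /ɳ/ → [ɴ] before /ɢ/. In each pair only place changes, matching the following consonant, while manner and voice stay constant.
/ɴ/ is a voiced uvular nasal. The following trigger /ɖ/ is retroflex, so /ɴ/ must become retroflex as well.
Changing only its place to retroflex gives [ɳ] — the voiced retroflex nasal.

[ɟiɳɖinʊ]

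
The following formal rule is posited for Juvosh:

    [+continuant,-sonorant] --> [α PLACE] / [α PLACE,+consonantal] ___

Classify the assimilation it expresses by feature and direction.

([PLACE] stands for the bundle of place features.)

progressive place assimilation

The shared variable α links the value of the place features (abbreviated [PLACE]) on the target to the same value on the neighbouring segment, so place is the feature that assimilates.
Since the environment is written before the underscore, the trigger precedes the target; the direction is progressive.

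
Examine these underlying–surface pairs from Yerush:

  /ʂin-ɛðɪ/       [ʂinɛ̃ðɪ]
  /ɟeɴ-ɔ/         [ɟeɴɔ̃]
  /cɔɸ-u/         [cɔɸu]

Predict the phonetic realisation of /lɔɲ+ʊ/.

[lɔɲʊ̃]

The data show progressive nasality assimilation (vowel nasalisation): /ɛ/ → [ɛ̃] after /n/; /ɔ/ → [ɔ̃] after /ɴ/ — a vowel is nasalised by an immediately preceding nasal consonant.
No change occurs in [cɔɸu] because the vowel at the boundary is adjacent to an oral consonant, not a nasal (/u/ next to /ɸ/).
The vowel /ʊ/ is adjacent to the preceding nasal /ɲ/, so it acquires [+nasal] and surfaces as [ʊ̃].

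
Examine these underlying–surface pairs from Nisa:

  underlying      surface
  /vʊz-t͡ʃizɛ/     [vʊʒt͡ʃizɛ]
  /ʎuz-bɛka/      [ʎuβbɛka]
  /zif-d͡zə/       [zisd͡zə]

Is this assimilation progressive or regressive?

Underlying /z/ is realised as [ʒ] next to /t͡ʃ/; /t͡ʃ/ itself does not change.
The change alveolar → postalveolar matches the place of the following /t͡ʃ/, identifying this as place assimilation.
The same holds elsewhere in the data: /z/ → [β] before /b/ (alveolar → bilabial, matching bilabial); /f/ → [s] before /d͡z/ (labiodental → alveolar, matching alveolar) — only place changes, and always toward the following segment.
The trigger is the following segment, so the direction is regressive (anticipatory).

regressive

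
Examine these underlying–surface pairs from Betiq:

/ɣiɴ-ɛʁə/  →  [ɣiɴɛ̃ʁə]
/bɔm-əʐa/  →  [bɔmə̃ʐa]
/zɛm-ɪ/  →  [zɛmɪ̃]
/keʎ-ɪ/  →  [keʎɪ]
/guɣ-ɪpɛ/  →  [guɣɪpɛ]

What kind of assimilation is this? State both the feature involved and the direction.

progressive nasality assimilation (vowel nasalisation)

The vowel /ɛ/ surfaces as nasalised [ɛ̃] next to the preceding nasal /ɴ/ — it has acquired the [+nasal] feature of its neighbour.
The other forms show the same pattern: /ə/ → [ə̃] after /m/; /ɪ/ → [ɪ̃] after /m/ — each time a vowel is nasalised next to a preceding nasal.
No change occurs in [keʎɪ], [guɣɪpɛ] because the vowel at the boundary is adjacent to an oral consonant, not a nasal (/ɪ/ next to /ʎ/; /ɪ/ next to /ɣ/).
Because the conditioning nasal is to the left of the vowel that changes, the process is progressive (perseverative).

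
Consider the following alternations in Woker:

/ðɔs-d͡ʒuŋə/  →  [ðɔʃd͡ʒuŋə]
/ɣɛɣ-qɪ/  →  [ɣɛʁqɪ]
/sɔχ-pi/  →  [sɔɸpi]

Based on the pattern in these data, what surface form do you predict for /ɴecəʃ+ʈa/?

The data show regressive place assimilation: /s/ → [ʃ] before /d͡ʒ/; /ɣ/ → [ʁ] before /q/; /χ/ → [ɸ] before /p/. In each pair only place changes, matching the following consonant, while manner and voice stay constant.
/ʃ/ is a voiceless postalveolar fricative. The following trigger /ʈ/ is retroflex, so /ʃ/ must become retroflex as well.
The voiceless retroflex fricative is [ʂ], so /ʃ/ → [ʂ].

[ɴecəʂʈa]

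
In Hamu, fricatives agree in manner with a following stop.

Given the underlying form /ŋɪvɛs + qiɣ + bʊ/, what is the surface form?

[ŋɪvɛtqigbʊ]

/s/ is a voiceless alveolar fricative. The following trigger /q/ is a stop, so /s/ must become a stop as well.
Changing only its manner to stop gives [t] — the voiceless alveolar stop.
The same rule applies at the second boundary: /ɣ/ → [g] next to /b/.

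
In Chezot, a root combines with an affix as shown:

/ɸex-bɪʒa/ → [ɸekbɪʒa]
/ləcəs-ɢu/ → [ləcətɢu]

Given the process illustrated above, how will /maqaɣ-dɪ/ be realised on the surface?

[maqagdɪ]

The data show regressive manner assimilation: /x/ → [k] before /b/; /s/ → [t] before /ɢ/. In each pair only manner changes, matching the following consonant, while place and voice stay constant.
/ɣ/ is a voiced velar fricative. The following trigger /d/ is a stop, so /ɣ/ must become a stop as well.
The voiced velar stop is [g], so /ɣ/ → [g].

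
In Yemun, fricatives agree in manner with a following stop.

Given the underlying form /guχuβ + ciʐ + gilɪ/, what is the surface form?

[guχubciɖgilɪ]

The rule targets /β/ (voiced bilabial fricative), which sits before the trigger /c/ (stop).
A voiced bilabial stop is [b], so the surface segment is [b].
At the second juncture, /ʐ/ likewise becomes [ɖ] adjacent to /g/.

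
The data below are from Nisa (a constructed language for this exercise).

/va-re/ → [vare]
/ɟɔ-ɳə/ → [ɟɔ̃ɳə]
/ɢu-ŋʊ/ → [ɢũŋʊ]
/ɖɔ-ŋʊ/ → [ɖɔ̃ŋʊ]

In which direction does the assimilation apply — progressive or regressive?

The vowel /ɔ/ surfaces as nasalised [ɔ̃] next to the following nasal /ɳ/ — it has acquired the [+nasal] feature of its neighbour.
Likewise in the remaining data: /u/ → [ũ] before /ŋ/; /ɔ/ → [ɔ̃] before /ŋ/ — each time a vowel is nasalised next to a following nasal.
No change occurs in [vare] because the vowel at the boundary is adjacent to an oral consonant, not a nasal (/a/ next to /r/).
Because the conditioning nasal is to the right of the vowel that changes, the process is regressive (anticipatory).

regressive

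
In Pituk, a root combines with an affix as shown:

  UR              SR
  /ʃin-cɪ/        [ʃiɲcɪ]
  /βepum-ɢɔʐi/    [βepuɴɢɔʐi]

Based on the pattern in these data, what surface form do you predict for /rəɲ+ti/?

[rənti]

The data show regressive place assimilation: /n/ → [ɲ] before /c/; /m/ → [ɴ] before /ɢ/. In each pair only place changes, matching the following consonant, while manner and voice stay constant.
/ɲ/ is a voiced palatal nasal. The following trigger /t/ is alveolar, so /ɲ/ must become alveolar as well.
A voiced alveolar nasal is [n], so the surface segment is [n].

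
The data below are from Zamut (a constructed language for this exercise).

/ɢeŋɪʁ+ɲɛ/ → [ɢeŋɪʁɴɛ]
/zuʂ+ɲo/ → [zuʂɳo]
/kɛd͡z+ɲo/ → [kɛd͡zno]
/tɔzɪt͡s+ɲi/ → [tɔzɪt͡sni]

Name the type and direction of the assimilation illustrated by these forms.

progressive place assimilation

Underlying /ɲ/ is realised as [ɴ] next to /ʁ/; /ʁ/ itself does not change.
The change palatal → uvular matches the place of the preceding /ʁ/, identifying this as place assimilation.
Manner and voice are unchanged, so the assimilation is partial, not total.
Checking the remaining alternations: /ɲ/ → [ɳ] after /ʂ/ (palatal → retroflex, matching retroflex); /ɲ/ → [n] after /d͡z/ (palatal → alveolar, matching alveolar); /ɲ/ → [n] after /t͡s/ (palatal → alveolar, matching alveolar) — only place changes, and always toward the preceding segment.
Since the segment that changes follows the conditioning segment, the assimilation is progressive.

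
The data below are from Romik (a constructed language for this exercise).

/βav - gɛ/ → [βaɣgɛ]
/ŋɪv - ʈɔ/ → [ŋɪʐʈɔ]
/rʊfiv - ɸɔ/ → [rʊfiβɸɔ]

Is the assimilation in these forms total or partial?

Comparing underlying and surface forms, /v/ → [ɣ] is the alternation; the neighbouring /g/ is constant.
/v/ is labiodental while /g/ is velar; the output [ɣ] is velar, matching the trigger — so the feature that spreads is place.
Manner and voice are unchanged, so the assimilation is partial, not total.
The same holds elsewhere in the data: /v/ → [ʐ] before /ʈ/ (labiodental → retroflex, matching retroflex); /v/ → [β] before /ɸ/ (labiodental → bilabial, matching bilabial) — only place changes, and always toward the following segment.

partial assimilation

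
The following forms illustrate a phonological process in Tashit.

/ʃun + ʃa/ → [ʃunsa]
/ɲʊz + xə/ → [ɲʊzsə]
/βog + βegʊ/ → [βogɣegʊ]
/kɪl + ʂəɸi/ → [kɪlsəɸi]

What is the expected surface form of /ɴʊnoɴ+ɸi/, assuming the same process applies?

[ɴʊnoɴχi]

The data show progressive place assimilation: /ʃ/ → [s] after /n/; /x/ → [s] after /z/; /β/ → [ɣ] after /g/; /ʂ/ → [s] after /l/. In each pair only place changes, matching the preceding consonant, while manner and voice stay constant.
/ɸ/ is a voiceless bilabial fricative. The preceding trigger /ɴ/ is uvular, so /ɸ/ must become uvular as well.
Changing only its place to uvular gives [χ] — the voiceless uvular fricative.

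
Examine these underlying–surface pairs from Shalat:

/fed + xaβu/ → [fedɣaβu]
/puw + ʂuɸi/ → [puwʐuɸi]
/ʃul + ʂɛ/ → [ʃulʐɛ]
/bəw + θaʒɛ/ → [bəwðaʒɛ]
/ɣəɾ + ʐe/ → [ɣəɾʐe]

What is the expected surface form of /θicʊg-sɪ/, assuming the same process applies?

The data show progressive voicing assimilation: /x/ → [ɣ] after /d/; /ʂ/ → [ʐ] after /w/; /ʂ/ → [ʐ] after /l/; /θ/ → [ð] after /w/. In each pair only voicing changes, matching the preceding consonant, while place and manner stay constant.
Nothing changes in [ɣəɾʐe]: there the adjacent consonants already agree in voicing (/ʐ/ and /ɾ/ are both voiced), so this form is consistent with the same rule.
/s/ is a voiceless alveolar fricative. The preceding trigger /g/ is voiced, so /s/ must become voiced as well.
Changing only its voicing to voiced gives [z] — the voiced alveolar fricative.

[θicʊgzɪ]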